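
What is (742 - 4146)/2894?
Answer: -1702/1447 ≈ -1.1762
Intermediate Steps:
(742 - 4146)/2894 = -3404*1/2894 = -1702/1447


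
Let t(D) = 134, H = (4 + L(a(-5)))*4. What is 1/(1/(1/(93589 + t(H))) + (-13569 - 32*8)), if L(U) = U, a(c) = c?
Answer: 1/79898 ≈ 1.2516e-5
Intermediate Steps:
H = -4 (H = (4 - 5)*4 = -1*4 = -4)
1/(1/(1/(93589 + t(H))) + (-13569 - 32*8)) = 1/(1/(1/(93589 + 134)) + (-13569 - 32*8)) = 1/(1/(1/93723) + (-13569 - 256)) = 1/(1/(1/93723) - 13825) = 1/(93723 - 13825) = 1/79898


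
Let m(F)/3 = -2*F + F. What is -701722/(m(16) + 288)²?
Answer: -350861/28800 ≈ -12.183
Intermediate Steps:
m(F) = -3*F (m(F) = 3*(-2*F + F) = 3*(-F) = -3*F)
-701722/(m(16) + 288)² = -701722/(-3*16 + 288)² = -701722/(-48 + 288)² = -701722/(240²) = -701722/57600 = -701722*1/57600 = -350861/28800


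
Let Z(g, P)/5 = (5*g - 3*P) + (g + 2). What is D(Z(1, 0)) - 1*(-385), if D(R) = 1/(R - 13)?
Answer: 10396/27 ≈ 385.04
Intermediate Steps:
Z(g, P) = 10 - 15*P + 30*g (Z(g, P) = 5*((5*g - 3*P) + (g + 2)) = 5*((-3*P + 5*g) + (2 + g)) = 5*(2 - 3*P + 6*g) = 10 - 15*P + 30*g)
D(R) = 1/(-13 + R)
D(Z(1, 0)) - 1*(-385) = 1/(-13 + (10 - 15*0 + 30*1)) - 1*(-385) = 1/(-13 + (10 + 0 + 30)) + 385 = 1/(-13 + 40) + 385 = 1/27 + 385 = 10396/27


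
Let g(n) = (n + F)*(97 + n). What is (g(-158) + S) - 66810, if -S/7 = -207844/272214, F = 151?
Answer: -9034463527/136107 ≈ -66378.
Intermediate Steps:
g(n) = (97 + n)*(151 + n) (g(n) = (n + 151)*(97 + n) = (151 + n)*(97 + n) = (97 + n)*(151 + n))
S = 727454/136107 (S = -(-1454908)/272214 = -7*(-103922/136107) = 727454/136107 ≈ 5.3447)
(g(-158) + S) - 66810 = ((14647 + (-158)² + 248*(-158)) + 727454/136107) - 66810 = ((14647 + 24964 - 39184) + 727454/136107) - 66810 = (427 + 727454/136107) - 66810 = 58845143/136107 - 66810 = -9034463527/136107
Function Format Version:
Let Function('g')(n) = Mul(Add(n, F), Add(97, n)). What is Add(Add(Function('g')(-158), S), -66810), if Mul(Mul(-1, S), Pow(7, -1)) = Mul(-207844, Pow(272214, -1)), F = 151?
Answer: Rational(-9034463527, 136107) ≈ -66378.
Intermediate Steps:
Function('g')(n) = Mul(Add(97, n), Add(151, n)) (Function('g')(n) = Mul(Add(n, 151), Add(97, n)) = Mul(Add(151, n), Add(97, n)) = Mul(Add(97, n), Add(151, n)))
S = Rational(727454, 136107) (S = Mul(-7, Mul(-207844, Pow(272214, -1))) = Mul(-7, Mul(-207844, Rational(1, 272214))) = Mul(-7, Rational(-103922, 136107)) = Rational(727454, 136107) ≈ 5.3447)
Add(Add(Function('g')(-158), S), -66810) = Add(Add(Add(14647, Pow(-158, 2), Mul(248, -158)), Rational(727454, 136107)), -66810) = Add(Add(Add(14647, 24964, -39184), Rational(727454, 136107)), -66810) = Add(Add(427, Rational(727454, 136107)), -66810) = Add(Rational(58845143, 136107), -66810) = Rational(-9034463527, 136107)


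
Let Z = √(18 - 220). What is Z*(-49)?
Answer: -49*I*√202 ≈ -696.42*I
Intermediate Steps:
Z = I*√202 (Z = √(-202) = I*√202 ≈ 14.213*I)
Z*(-49) = (I*√202)*(-49) = -49*I*√202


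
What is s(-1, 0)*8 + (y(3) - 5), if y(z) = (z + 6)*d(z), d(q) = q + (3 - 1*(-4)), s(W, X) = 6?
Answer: 133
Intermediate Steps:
d(q) = 7 + q (d(q) = q + (3 + 4) = q + 7 = 7 + q)
y(z) = (6 + z)*(7 + z) (y(z) = (z + 6)*(7 + z) = (6 + z)*(7 + z))
s(-1, 0)*8 + (y(3) - 5) = 6*8 + ((6 + 3)*(7 + 3) - 5) = 48 + (9*10 - 5) = 48 + (90 - 5) = 48 + 85 = 133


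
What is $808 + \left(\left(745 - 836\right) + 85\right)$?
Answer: $802$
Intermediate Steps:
$808 + \left(\left(745 - 836\right) + 85\right) = 808 + \left(-91 + 85\right) = 808 - 6 = 802$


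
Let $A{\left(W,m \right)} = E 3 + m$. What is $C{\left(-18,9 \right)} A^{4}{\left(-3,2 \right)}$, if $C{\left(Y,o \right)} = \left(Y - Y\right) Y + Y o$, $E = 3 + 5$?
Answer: $-74030112$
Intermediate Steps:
$E = 8$
$C{\left(Y,o \right)} = Y o$ ($C{\left(Y,o \right)} = 0 Y + Y o = 0 + Y o = Y o$)
$A{\left(W,m \right)} = 24 + m$ ($A{\left(W,m \right)} = 8 \cdot 3 + m = 24 + m$)
$C{\left(-18,9 \right)} A^{4}{\left(-3,2 \right)} = \left(-18\right) 9 \left(24 + 2\right)^{4} = - 162 \cdot 26^{4} = \left(-162\right) 456976 = -74030112$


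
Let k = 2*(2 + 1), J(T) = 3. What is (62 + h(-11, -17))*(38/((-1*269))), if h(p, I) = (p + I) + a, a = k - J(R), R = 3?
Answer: -1406/269 ≈ -5.2268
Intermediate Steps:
k = 6 (k = 2*3 = 6)
a = 3 (a = 6 - 1*3 = 6 - 3 = 3)
h(p, I) = 3 + I + p (h(p, I) = (p + I) + 3 = (I + p) + 3 = 3 + I + p)
(62 + h(-11, -17))*(38/((-1*269))) = (62 + (3 - 17 - 11))*(38/((-1*269))) = (62 - 25)*(38/(-269)) = 37*(38*(-1/269)) = 37*(-38/269) = -1406/269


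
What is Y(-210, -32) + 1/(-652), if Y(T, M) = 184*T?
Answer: -25193281/652 ≈ -38640.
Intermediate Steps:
Y(-210, -32) + 1/(-652) = 184*(-210) + 1/(-652) = -38640 - 1/652 = -25193281/652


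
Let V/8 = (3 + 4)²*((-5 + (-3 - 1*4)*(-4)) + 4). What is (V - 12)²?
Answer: 111767184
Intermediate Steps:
V = 10584 (V = 8*((3 + 4)²*((-5 + (-3 - 1*4)*(-4)) + 4)) = 8*(7²*((-5 + (-3 - 4)*(-4)) + 4)) = 8*(49*((-5 - 7*(-4)) + 4)) = 8*(49*((-5 + 28) + 4)) = 8*(49*(23 + 4)) = 8*(49*27) = 8*1323 = 10584)
(V - 12)² = (10584 - 12)² = 10572² = 111767184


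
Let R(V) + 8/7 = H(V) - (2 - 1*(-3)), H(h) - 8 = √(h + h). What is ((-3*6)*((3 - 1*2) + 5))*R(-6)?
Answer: -1404/7 - 216*I*√3 ≈ -200.57 - 374.12*I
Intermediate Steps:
H(h) = 8 + √2*√h (H(h) = 8 + √(h + h) = 8 + √(2*h) = 8 + √2*√h)
R(V) = 13/7 + √2*√V (R(V) = -8/7 + ((8 + √2*√V) - (2 - 1*(-3))) = -8/7 + ((8 + √2*√V) - (2 + 3)) = -8/7 + ((8 + √2*√V) - 1*5) = -8/7 + ((8 + √2*√V) - 5) = -8/7 + (3 + √2*√V) = 13/7 + √2*√V)
((-3*6)*((3 - 1*2) + 5))*R(-6) = ((-3*6)*((3 - 1*2) + 5))*(13/7 + √2*√(-6)) = (-18*((3 - 2) + 5))*(13/7 + √2*(I*√6)) = (-18*(1 + 5))*(13/7 + 2*I*√3) = (-18*6)*(13/7 + 2*I*√3) = -108*(13/7 + 2*I*√3) = -1404/7 - 216*I*√3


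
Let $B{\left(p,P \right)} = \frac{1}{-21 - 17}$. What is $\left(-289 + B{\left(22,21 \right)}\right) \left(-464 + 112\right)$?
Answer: $\frac{1933008}{19} \approx 1.0174 \cdot 10^{5}$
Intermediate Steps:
$B{\left(p,P \right)} = - \frac{1}{38}$ ($B{\left(p,P \right)} = \frac{1}{-38} = - \frac{1}{38}$)
$\left(-289 + B{\left(22,21 \right)}\right) \left(-464 + 112\right) = \left(-289 - \frac{1}{38}\right) \left(-464 + 112\right) = \left(- \frac{10983}{38}\right) \left(-352\right) = \frac{1933008}{19}$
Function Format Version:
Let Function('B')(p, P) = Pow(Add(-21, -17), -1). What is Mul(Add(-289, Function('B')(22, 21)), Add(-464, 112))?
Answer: Rational(1933008, 19) ≈ 1.0174e+5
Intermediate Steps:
Function('B')(p, P) = Rational(-1, 38) (Function('B')(p, P) = Pow(-38, -1) = Rational(-1, 38))
Mul(Add(-289, Function('B')(22, 21)), Add(-464, 112)) = Mul(Add(-289, Rational(-1, 38)), Add(-464, 112)) = Mul(Rational(-10983, 38), -352) = Rational(1933008, 19)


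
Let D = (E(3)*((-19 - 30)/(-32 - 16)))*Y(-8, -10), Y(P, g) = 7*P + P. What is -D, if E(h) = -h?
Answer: -196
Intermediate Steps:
Y(P, g) = 8*P
D = 196 (D = ((-1*3)*((-19 - 30)/(-32 - 16)))*(8*(-8)) = -(-147)/(-48)*(-64) = -(-147)*(-1)/48*(-64) = -3*49/48*(-64) = -49/16*(-64) = 196)
-D = -1*196 = -196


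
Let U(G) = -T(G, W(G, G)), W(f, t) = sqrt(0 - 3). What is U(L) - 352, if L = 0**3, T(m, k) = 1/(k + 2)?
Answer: (-352*sqrt(3) + 705*I)/(sqrt(3) - 2*I) ≈ -352.29 + 0.24744*I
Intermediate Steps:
W(f, t) = I*sqrt(3) (W(f, t) = sqrt(-3) = I*sqrt(3))
T(m, k) = 1/(2 + k)
L = 0
U(G) = -1/(2 + I*sqrt(3))
U(L) - 352 = I/(sqrt(3) - 2*I) - 352 = -352 + I/(sqrt(3) - 2*I)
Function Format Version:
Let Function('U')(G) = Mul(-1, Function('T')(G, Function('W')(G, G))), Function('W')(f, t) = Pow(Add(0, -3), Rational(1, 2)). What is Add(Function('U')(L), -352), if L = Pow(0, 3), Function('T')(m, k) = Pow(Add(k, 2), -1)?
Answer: Mul(Pow(Add(Pow(3, Rational(1, 2)), Mul(-2, I)), -1), Add(Mul(-352, Pow(3, Rational(1, 2))), Mul(705, I))) ≈ Add(-352.29, Mul(0.24744, I))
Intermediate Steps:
Function('W')(f, t) = Mul(I, Pow(3, Rational(1, 2))) (Function('W')(f, t) = Pow(-3, Rational(1, 2)) = Mul(I, Pow(3, Rational(1, 2))))
Function('T')(m, k) = Pow(Add(2, k), -1)
L = 0
Function('U')(G) = Mul(-1, Pow(Add(2, Mul(I, Pow(3, Rational(1, 2)))), -1))
Add(Function('U')(L), -352) = Add(Mul(I, Pow(Add(Pow(3, Rational(1, 2)), Mul(-2, I)), -1)), -352) = Add(-352, Mul(I, Pow(Add(Pow(3, Rational(1, 2)), Mul(-2, I)), -1)))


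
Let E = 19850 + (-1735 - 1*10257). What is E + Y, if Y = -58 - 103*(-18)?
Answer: 9654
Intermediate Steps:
E = 7858 (E = 19850 + (-1735 - 10257) = 19850 - 11992 = 7858)
Y = 1796 (Y = -58 + 1854 = 1796)
E + Y = 7858 + 1796 = 9654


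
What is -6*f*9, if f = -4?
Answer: 216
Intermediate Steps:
-6*f*9 = -6*(-4)*9 = 24*9 = 216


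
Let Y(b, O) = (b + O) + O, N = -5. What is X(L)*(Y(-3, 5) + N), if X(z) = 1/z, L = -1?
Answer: -2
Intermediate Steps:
Y(b, O) = b + 2*O (Y(b, O) = (O + b) + O = b + 2*O)
X(L)*(Y(-3, 5) + N) = ((-3 + 2*5) - 5)/(-1) = -((-3 + 10) - 5) = -(7 - 5) = -1*2 = -2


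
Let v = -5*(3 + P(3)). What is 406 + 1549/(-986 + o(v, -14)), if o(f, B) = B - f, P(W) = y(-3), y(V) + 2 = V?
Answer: 408511/1010 ≈ 404.47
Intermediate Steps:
y(V) = -2 + V
P(W) = -5 (P(W) = -2 - 3 = -5)
v = 10 (v = -5*(3 - 5) = -5*(-2) = 10)
406 + 1549/(-986 + o(v, -14)) = 406 + 1549/(-986 + (-14 - 1*10)) = 406 + 1549/(-986 + (-14 - 10)) = 406 + 1549/(-986 - 24) = 406 + 1549/(-1010) = 406 + 1549*(-1/1010) = 406 - 1549/1010 = 408511/1010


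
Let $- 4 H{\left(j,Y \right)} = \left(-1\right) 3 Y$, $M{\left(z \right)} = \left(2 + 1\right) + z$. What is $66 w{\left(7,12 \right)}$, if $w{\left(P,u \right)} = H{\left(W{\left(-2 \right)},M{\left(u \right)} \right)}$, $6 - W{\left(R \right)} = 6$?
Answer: $\frac{1485}{2} \approx 742.5$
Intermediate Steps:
$W{\left(R \right)} = 0$ ($W{\left(R \right)} = 6 - 6 = 0$)
$M{\left(z \right)} = 3 + z$
$H{\left(j,Y \right)} = \frac{3 Y}{4}$ ($H{\left(j,Y \right)} = - \frac{\left(-1\right) 3 Y}{4} = - \frac{\left(-3\right) Y}{4} = \frac{3 Y}{4}$)
$w{\left(P,u \right)} = \frac{9}{4} + \frac{3 u}{4}$ ($w{\left(P,u \right)} = \frac{3 \left(3 + u\right)}{4} = \frac{9}{4} + \frac{3 u}{4}$)
$66 w{\left(7,12 \right)} = 66 \left(\frac{9}{4} + \frac{3}{4} \cdot 12\right) = 66 \left(\frac{9}{4} + 9\right) = 66 \cdot \frac{45}{4} = \frac{1485}{2}$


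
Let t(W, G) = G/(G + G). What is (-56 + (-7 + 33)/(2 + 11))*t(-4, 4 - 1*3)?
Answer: -27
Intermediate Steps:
t(W, G) = ½ (t(W, G) = G/((2*G)) = G*(1/(2*G)) = ½)
(-56 + (-7 + 33)/(2 + 11))*t(-4, 4 - 1*3) = (-56 + (-7 + 33)/(2 + 11))*(½) = (-56 + 26/13)*(½) = (-56 + 26*(1/13))*(½) = (-56 + 2)*(½) = -54*½ = -27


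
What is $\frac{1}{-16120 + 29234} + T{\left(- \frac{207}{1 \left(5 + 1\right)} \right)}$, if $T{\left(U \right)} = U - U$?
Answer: $\frac{1}{13114} \approx 7.6254 \cdot 10^{-5}$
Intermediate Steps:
$T{\left(U \right)} = 0$
$\frac{1}{-16120 + 29234} + T{\left(- \frac{207}{1 \left(5 + 1\right)} \right)} = \frac{1}{-16120 + 29234} + 0 = \frac{1}{13114} + 0 = \frac{1}{13114}$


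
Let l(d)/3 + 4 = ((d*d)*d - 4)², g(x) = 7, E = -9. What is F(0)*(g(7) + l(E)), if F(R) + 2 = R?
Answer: -3223724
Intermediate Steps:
F(R) = -2 + R
l(d) = -12 + 3*(-4 + d³)² (l(d) = -12 + 3*((d*d)*d - 4)² = -12 + 3*(d²*d - 4)² = -12 + 3*(d³ - 4)² = -12 + 3*(-4 + d³)²)
F(0)*(g(7) + l(E)) = (-2 + 0)*(7 + (-12 + 3*(-4 + (-9)³)²)) = -2*(7 + (-12 + 3*(-4 - 729)²)) = -2*(7 + (-12 + 3*(-733)²)) = -2*(7 + (-12 + 3*537289)) = -2*(7 + (-12 + 1611867)) = -2*(7 + 1611855) = -2*1611862 = -3223724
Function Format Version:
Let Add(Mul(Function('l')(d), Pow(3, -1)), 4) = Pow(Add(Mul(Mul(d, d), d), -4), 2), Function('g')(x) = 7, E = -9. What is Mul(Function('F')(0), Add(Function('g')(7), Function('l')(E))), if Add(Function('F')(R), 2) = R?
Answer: -3223724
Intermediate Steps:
Function('F')(R) = Add(-2, R)
Function('l')(d) = Add(-12, Mul(3, Pow(Add(-4, Pow(d, 3)), 2))) (Function('l')(d) = Add(-12, Mul(3, Pow(Add(Mul(Mul(d, d), d), -4), 2))) = Add(-12, Mul(3, Pow(Add(Mul(Pow(d, 2), d), -4), 2))) = Add(-12, Mul(3, Pow(Add(Pow(d, 3), -4), 2))) = Add(-12, Mul(3, Pow(Add(-4, Pow(d, 3)), 2))))
Mul(Function('F')(0), Add(Function('g')(7), Function('l')(E))) = Mul(Add(-2, 0), Add(7, Add(-12, Mul(3, Pow(Add(-4, Pow(-9, 3)), 2))))) = Mul(-2, Add(7, Add(-12, Mul(3, Pow(Add(-4, -729), 2))))) = Mul(-2, Add(7, Add(-12, Mul(3, Pow(-733, 2))))) = Mul(-2, Add(7, Add(-12, Mul(3, 537289)))) = Mul(-2, Add(7, Add(-12, 1611867))) = Mul(-2, Add(7, 1611855)) = Mul(-2, 1611862) = -3223724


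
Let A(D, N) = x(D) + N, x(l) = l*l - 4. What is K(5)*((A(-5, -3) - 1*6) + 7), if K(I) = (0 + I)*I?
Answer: 475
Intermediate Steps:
x(l) = -4 + l**2 (x(l) = l**2 - 4 = -4 + l**2)
A(D, N) = -4 + N + D**2 (A(D, N) = (-4 + D**2) + N = -4 + N + D**2)
K(I) = I**2 (K(I) = I*I = I**2)
K(5)*((A(-5, -3) - 1*6) + 7) = 5**2*(((-4 - 3 + (-5)**2) - 1*6) + 7) = 25*(((-4 - 3 + 25) - 6) + 7) = 25*((18 - 6) + 7) = 25*(12 + 7) = 25*19 = 475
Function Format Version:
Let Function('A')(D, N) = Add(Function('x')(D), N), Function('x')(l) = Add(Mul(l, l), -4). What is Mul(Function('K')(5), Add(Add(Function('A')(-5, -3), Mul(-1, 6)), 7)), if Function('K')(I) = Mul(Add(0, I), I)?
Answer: 475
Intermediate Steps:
Function('x')(l) = Add(-4, Pow(l, 2)) (Function('x')(l) = Add(Pow(l, 2), -4) = Add(-4, Pow(l, 2)))
Function('A')(D, N) = Add(-4, N, Pow(D, 2)) (Function('A')(D, N) = Add(Add(-4, Pow(D, 2)), N) = Add(-4, N, Pow(D, 2)))
Function('K')(I) = Pow(I, 2) (Function('K')(I) = Mul(I, I) = Pow(I, 2))
Mul(Function('K')(5), Add(Add(Function('A')(-5, -3), Mul(-1, 6)), 7)) = Mul(Pow(5, 2), Add(Add(Add(-4, -3, Pow(-5, 2)), Mul(-1, 6)), 7)) = Mul(25, Add(Add(Add(-4, -3, 25), -6), 7)) = Mul(25, Add(Add(18, -6), 7)) = Mul(25, Add(12, 7)) = Mul(25, 19) = 475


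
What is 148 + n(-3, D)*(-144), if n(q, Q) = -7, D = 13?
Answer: 1156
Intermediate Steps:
148 + n(-3, D)*(-144) = 148 - 7*(-144) = 148 + 1008 = 1156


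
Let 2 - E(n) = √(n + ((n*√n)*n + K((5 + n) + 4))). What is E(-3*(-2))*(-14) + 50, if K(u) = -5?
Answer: 22 + 14*√(1 + 36*√6) ≈ 154.21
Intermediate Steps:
E(n) = 2 - √(-5 + n + n^(5/2)) (E(n) = 2 - √(n + ((n*√n)*n - 5)) = 2 - √(n + (n^(3/2)*n - 5)) = 2 - √(n + (n^(5/2) - 5)) = 2 - √(n + (-5 + n^(5/2))) = 2 - √(-5 + n + n^(5/2)))
E(-3*(-2))*(-14) + 50 = (2 - √(-5 - 3*(-2) + (-3*(-2))^(5/2)))*(-14) + 50 = (2 - √(-5 + 6 + 6^(5/2)))*(-14) + 50 = (2 - √(-5 + 6 + 36*√6))*(-14) + 50 = (2 - √(1 + 36*√6))*(-14) + 50 = (-28 + 14*√(1 + 36*√6)) + 50 = 22 + 14*√(1 + 36*√6)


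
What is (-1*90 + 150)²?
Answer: 3600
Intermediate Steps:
(-1*90 + 150)² = (-90 + 150)² = 60² = 3600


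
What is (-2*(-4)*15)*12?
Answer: 1440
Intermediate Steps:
(-2*(-4)*15)*12 = (8*15)*12 = 120*12 = 1440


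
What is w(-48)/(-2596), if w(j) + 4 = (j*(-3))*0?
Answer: 1/649 ≈ 0.0015408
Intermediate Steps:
w(j) = -4 (w(j) = -4 + (j*(-3))*0 = -4 - 3*j*0 = -4 + 0 = -4)
w(-48)/(-2596) = -4/(-2596) = -4*(-1/2596) = 1/649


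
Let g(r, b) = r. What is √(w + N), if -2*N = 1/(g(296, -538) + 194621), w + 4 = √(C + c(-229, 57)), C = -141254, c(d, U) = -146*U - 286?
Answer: √(-607882580058 + 151970547556*I*√149862)/389834 ≈ 13.841 + 13.985*I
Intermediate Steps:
c(d, U) = -286 - 146*U
w = -4 + I*√149862 (w = -4 + √(-141254 + (-286 - 146*57)) = -4 + √(-141254 + (-286 - 8322)) = -4 + √(-141254 - 8608) = -4 + √(-149862) = -4 + I*√149862 ≈ -4.0 + 387.12*I)
N = -1/389834 (N = -1/(2*(296 + 194621)) = -½/194917 = -½*1/194917 = -1/389834 ≈ -2.5652e-6)
√(w + N) = √((-4 + I*√149862) - 1/389834) = √(-1559337/389834 + I*√149862)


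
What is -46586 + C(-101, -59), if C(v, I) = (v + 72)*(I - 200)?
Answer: -39075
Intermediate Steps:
C(v, I) = (-200 + I)*(72 + v) (C(v, I) = (72 + v)*(-200 + I) = (-200 + I)*(72 + v))
-46586 + C(-101, -59) = -46586 + (-14400 - 200*(-101) + 72*(-59) - 59*(-101)) = -46586 + (-14400 + 20200 - 4248 + 5959) = -46586 + 7511 = -39075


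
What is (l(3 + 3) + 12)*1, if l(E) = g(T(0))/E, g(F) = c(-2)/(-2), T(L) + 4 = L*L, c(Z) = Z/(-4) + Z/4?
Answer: 12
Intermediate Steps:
c(Z) = 0 (c(Z) = Z*(-1/4) + Z*(1/4) = -Z/4 + Z/4 = 0)
T(L) = -4 + L**2 (T(L) = -4 + L*L = -4 + L**2)
g(F) = 0 (g(F) = 0/(-2) = 0*(-1/2) = 0)
l(E) = 0 (l(E) = 0/E = 0)
(l(3 + 3) + 12)*1 = (0 + 12)*1 = 12*1 = 12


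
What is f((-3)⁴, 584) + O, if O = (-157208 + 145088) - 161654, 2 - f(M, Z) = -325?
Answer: -173447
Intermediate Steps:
f(M, Z) = 327 (f(M, Z) = 2 - 1*(-325) = 2 + 325 = 327)
O = -173774 (O = -12120 - 161654 = -173774)
f((-3)⁴, 584) + O = 327 - 173774 = -173447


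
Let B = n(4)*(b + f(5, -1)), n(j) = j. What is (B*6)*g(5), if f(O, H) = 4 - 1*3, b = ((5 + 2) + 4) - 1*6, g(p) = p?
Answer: 720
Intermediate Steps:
b = 5 (b = (7 + 4) - 6 = 11 - 6 = 5)
f(O, H) = 1 (f(O, H) = 4 - 3 = 1)
B = 24 (B = 4*(5 + 1) = 4*6 = 24)
(B*6)*g(5) = (24*6)*5 = 144*5 = 720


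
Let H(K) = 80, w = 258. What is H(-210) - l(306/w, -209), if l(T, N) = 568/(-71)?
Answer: 88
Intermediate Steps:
l(T, N) = -8 (l(T, N) = 568*(-1/71) = -8)
H(-210) - l(306/w, -209) = 80 - 1*(-8) = 80 + 8 = 88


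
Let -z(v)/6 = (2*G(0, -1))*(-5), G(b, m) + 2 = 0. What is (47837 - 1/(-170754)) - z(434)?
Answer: 8188849579/170754 ≈ 47957.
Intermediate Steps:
G(b, m) = -2 (G(b, m) = -2 + 0 = -2)
z(v) = -120 (z(v) = -6*2*(-2)*(-5) = -(-24)*(-5) = -6*20 = -120)
(47837 - 1/(-170754)) - z(434) = (47837 - 1/(-170754)) - 1*(-120) = (47837 - 1*(-1/170754)) + 120 = (47837 + 1/170754) + 120 = 8168359099/170754 + 120 = 8188849579/170754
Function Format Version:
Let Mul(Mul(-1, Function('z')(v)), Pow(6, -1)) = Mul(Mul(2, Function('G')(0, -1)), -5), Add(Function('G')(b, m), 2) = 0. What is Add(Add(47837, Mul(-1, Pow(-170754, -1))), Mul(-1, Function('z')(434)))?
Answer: Rational(8188849579, 170754) ≈ 47957.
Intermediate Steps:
Function('G')(b, m) = -2 (Function('G')(b, m) = Add(-2, 0) = -2)
Function('z')(v) = -120 (Function('z')(v) = Mul(-6, Mul(Mul(2, -2), -5)) = Mul(-6, Mul(-4, -5)) = Mul(-6, 20) = -120)
Add(Add(47837, Mul(-1, Pow(-170754, -1))), Mul(-1, Function('z')(434))) = Add(Add(47837, Mul(-1, Pow(-170754, -1))), Mul(-1, -120)) = Add(Add(47837, Mul(-1, Rational(-1, 170754))), 120) = Add(Add(47837, Rational(1, 170754)), 120) = Add(Rational(8168359099, 170754), 120) = Rational(8188849579, 170754)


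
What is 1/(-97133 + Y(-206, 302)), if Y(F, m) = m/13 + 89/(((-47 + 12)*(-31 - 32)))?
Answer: -28665/2783650378 ≈ -1.0298e-5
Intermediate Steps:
Y(F, m) = 89/2205 + m/13 (Y(F, m) = m*(1/13) + 89/((-35*(-63))) = m/13 + 89/2205 = 89/2205 + m/13)
1/(-97133 + Y(-206, 302)) = 1/(-97133 + (89/2205 + (1/13)*302)) = 1/(-97133 + (89/2205 + 302/13)) = 1/(-97133 + 667067/28665) = 1/(-2783650378/28665) = -28665/2783650378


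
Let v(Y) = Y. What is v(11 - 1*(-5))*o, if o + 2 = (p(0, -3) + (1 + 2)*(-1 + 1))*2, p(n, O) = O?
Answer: -128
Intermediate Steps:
o = -8 (o = -2 + (-3 + (1 + 2)*(-1 + 1))*2 = -2 + (-3 + 3*0)*2 = -2 + (-3 + 0)*2 = -2 - 3*2 = -2 - 6 = -8)
v(11 - 1*(-5))*o = (11 - 1*(-5))*(-8) = (11 + 5)*(-8) = 16*(-8) = -128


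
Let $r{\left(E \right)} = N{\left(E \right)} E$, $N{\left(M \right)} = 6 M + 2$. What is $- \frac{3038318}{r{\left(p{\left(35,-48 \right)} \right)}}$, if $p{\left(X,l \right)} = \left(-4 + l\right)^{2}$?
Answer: $- \frac{1519159}{21937552} \approx -0.069249$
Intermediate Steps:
$N{\left(M \right)} = 2 + 6 M$
$r{\left(E \right)} = E \left(2 + 6 E\right)$ ($r{\left(E \right)} = \left(2 + 6 E\right) E = E \left(2 + 6 E\right)$)
$- \frac{3038318}{r{\left(p{\left(35,-48 \right)} \right)}} = - \frac{3038318}{2 \left(-4 - 48\right)^{2} \left(1 + 3 \left(-4 - 48\right)^{2}\right)} = - \frac{3038318}{2 \left(-52\right)^{2} \left(1 + 3 \left(-52\right)^{2}\right)} = - \frac{3038318}{2 \cdot 2704 \left(1 + 3 \cdot 2704\right)} = - \frac{3038318}{2 \cdot 2704 \left(1 + 8112\right)} = - \frac{3038318}{2 \cdot 2704 \cdot 8113} = - \frac{3038318}{43875104} = \left(-3038318\right) \frac{1}{43875104} = - \frac{1519159}{21937552}$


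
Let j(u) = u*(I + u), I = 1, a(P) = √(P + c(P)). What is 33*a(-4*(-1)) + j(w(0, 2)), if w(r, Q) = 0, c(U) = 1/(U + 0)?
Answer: 33*√17/2 ≈ 68.031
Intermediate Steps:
c(U) = 1/U
a(P) = √(P + 1/P)
j(u) = u*(1 + u)
33*a(-4*(-1)) + j(w(0, 2)) = 33*√(-4*(-1) + 1/(-4*(-1))) + 0*(1 + 0) = 33*√(4 + 1/4) + 0*1 = 33*√(4 + ¼) + 0 = 33*√(17/4) + 0 = 33*(√17/2) + 0 = 33*√17/2 + 0 = 33*√17/2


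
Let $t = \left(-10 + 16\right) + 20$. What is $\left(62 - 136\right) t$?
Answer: $-1924$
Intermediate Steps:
$t = 26$ ($t = 6 + 20 = 26$)
$\left(62 - 136\right) t = \left(62 - 136\right) 26 = \left(-74\right) 26 = -1924$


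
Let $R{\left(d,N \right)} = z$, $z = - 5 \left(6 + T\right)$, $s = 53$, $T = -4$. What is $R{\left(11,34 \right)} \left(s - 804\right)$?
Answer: $7510$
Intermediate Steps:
$z = -10$ ($z = - 5 \left(6 - 4\right) = \left(-5\right) 2 = -10$)
$R{\left(d,N \right)} = -10$
$R{\left(11,34 \right)} \left(s - 804\right) = - 10 \left(53 - 804\right) = \left(-10\right) \left(-751\right) = 7510$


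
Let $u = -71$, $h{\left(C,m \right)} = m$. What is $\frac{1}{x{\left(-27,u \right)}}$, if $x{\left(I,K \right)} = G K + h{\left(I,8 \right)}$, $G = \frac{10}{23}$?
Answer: $- \frac{23}{526} \approx -0.043726$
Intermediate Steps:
$G = \frac{10}{23}$ ($G = 10 \cdot \frac{1}{23} = \frac{10}{23} \approx 0.43478$)
$x{\left(I,K \right)} = 8 + \frac{10 K}{23}$ ($x{\left(I,K \right)} = \frac{10 K}{23} + 8 = 8 + \frac{10 K}{23}$)
$\frac{1}{x{\left(-27,u \right)}} = \frac{1}{8 + \frac{10}{23} \left(-71\right)} = \frac{1}{8 - \frac{710}{23}} = \frac{1}{- \frac{526}{23}} = - \frac{23}{526}$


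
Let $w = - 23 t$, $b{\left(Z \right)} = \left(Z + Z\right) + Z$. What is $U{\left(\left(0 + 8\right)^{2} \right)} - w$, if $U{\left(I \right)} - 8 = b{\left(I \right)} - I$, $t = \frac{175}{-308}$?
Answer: $\frac{5409}{44} \approx 122.93$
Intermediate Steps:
$b{\left(Z \right)} = 3 Z$ ($b{\left(Z \right)} = 2 Z + Z = 3 Z$)
$t = - \frac{25}{44}$ ($t = 175 \left(- \frac{1}{308}\right) = - \frac{25}{44} \approx -0.56818$)
$w = \frac{575}{44}$ ($w = \left(-23\right) \left(- \frac{25}{44}\right) = \frac{575}{44} \approx 13.068$)
$U{\left(I \right)} = 8 + 2 I$ ($U{\left(I \right)} = 8 + \left(3 I - I\right) = 8 + 2 I$)
$U{\left(\left(0 + 8\right)^{2} \right)} - w = \left(8 + 2 \left(0 + 8\right)^{2}\right) - \frac{575}{44} = \left(8 + 2 \cdot 8^{2}\right) - \frac{575}{44} = \left(8 + 2 \cdot 64\right) - \frac{575}{44} = \left(8 + 128\right) - \frac{575}{44} = 136 - \frac{575}{44} = \frac{5409}{44}$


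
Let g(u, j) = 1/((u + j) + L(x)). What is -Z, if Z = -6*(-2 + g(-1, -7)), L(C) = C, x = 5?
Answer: -14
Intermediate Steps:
g(u, j) = 1/(5 + j + u) (g(u, j) = 1/((u + j) + 5) = 1/((j + u) + 5) = 1/(5 + j + u))
Z = 14 (Z = -6*(-2 + 1/(5 - 7 - 1)) = -6*(-2 + 1/(-3)) = -6*(-2 - 1/3) = -6*(-7/3) = 14)
-Z = -1*14 = -14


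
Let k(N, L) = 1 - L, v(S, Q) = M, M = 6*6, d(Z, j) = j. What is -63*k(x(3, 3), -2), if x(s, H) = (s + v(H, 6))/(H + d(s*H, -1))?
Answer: -189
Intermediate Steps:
M = 36
v(S, Q) = 36
x(s, H) = (36 + s)/(-1 + H) (x(s, H) = (s + 36)/(H - 1) = (36 + s)/(-1 + H))
-63*k(x(3, 3), -2) = -63*(1 - 1*(-2)) = -63*(1 + 2) = -63*3 = -189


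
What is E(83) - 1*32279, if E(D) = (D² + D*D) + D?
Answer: -18418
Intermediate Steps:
E(D) = D + 2*D² (E(D) = (D² + D²) + D = 2*D² + D = D + 2*D²)
E(83) - 1*32279 = 83*(1 + 2*83) - 1*32279 = 83*(1 + 166) - 32279 = 83*167 - 32279 = 13861 - 32279 = -18418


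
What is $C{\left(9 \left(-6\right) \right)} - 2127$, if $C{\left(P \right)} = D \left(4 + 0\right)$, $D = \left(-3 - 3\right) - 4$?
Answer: $-2167$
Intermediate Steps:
$D = -10$ ($D = -6 - 4 = -10$)
$C{\left(P \right)} = -40$ ($C{\left(P \right)} = - 10 \left(4 + 0\right) = \left(-10\right) 4 = -40$)
$C{\left(9 \left(-6\right) \right)} - 2127 = -40 - 2127 = -2167$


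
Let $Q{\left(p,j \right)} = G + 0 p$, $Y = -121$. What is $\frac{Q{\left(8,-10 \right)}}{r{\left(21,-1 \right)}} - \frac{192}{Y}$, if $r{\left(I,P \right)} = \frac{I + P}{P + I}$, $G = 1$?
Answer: $\frac{313}{121} \approx 2.5868$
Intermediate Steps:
$Q{\left(p,j \right)} = 1$ ($Q{\left(p,j \right)} = 1 + 0 p = 1 + 0 = 1$)
$r{\left(I,P \right)} = 1$ ($r{\left(I,P \right)} = \frac{I + P}{I + P} = 1$)
$\frac{Q{\left(8,-10 \right)}}{r{\left(21,-1 \right)}} - \frac{192}{Y} = 1 \cdot 1^{-1} - \frac{192}{-121} = 1 \cdot 1 - - \frac{192}{121} = 1 + \frac{192}{121} = \frac{313}{121}$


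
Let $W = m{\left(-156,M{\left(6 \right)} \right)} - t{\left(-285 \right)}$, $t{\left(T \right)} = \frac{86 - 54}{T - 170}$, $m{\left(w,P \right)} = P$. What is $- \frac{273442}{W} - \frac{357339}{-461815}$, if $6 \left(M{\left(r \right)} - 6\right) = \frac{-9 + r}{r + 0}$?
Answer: $- \frac{689475029021229}{15096270535} \approx -45672.0$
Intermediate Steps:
$M{\left(r \right)} = 6 + \frac{-9 + r}{6 r}$ ($M{\left(r \right)} = 6 + \frac{\left(-9 + r\right) \frac{1}{r + 0}}{6} = 6 + \frac{\left(-9 + r\right) \frac{1}{r}}{6} = 6 + \frac{\frac{1}{r} \left(-9 + r\right)}{6} = 6 + \frac{-9 + r}{6 r}$)
$t{\left(T \right)} = \frac{32}{-170 + T}$
$W = \frac{32689}{5460}$ ($W = \frac{-9 + 37 \cdot 6}{6 \cdot 6} - \frac{32}{-170 - 285} = \frac{1}{6} \cdot \frac{1}{6} \left(-9 + 222\right) - \frac{32}{-455} = \frac{1}{6} \cdot \frac{1}{6} \cdot 213 - 32 \left(- \frac{1}{455}\right) = \frac{71}{12} - - \frac{32}{455} = \frac{71}{12} + \frac{32}{455} = \frac{32689}{5460} \approx 5.987$)
$- \frac{273442}{W} - \frac{357339}{-461815} = - \frac{273442}{\frac{32689}{5460}} - \frac{357339}{-461815} = \left(-273442\right) \frac{5460}{32689} - - \frac{357339}{461815} = - \frac{1492993320}{32689} + \frac{357339}{461815} = - \frac{689475029021229}{15096270535}$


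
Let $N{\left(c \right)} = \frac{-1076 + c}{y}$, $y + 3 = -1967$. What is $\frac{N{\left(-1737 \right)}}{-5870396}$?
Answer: $- \frac{2813}{11564680120} \approx -2.4324 \cdot 10^{-7}$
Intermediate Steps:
$y = -1970$ ($y = -3 - 1967 = -1970$)
$N{\left(c \right)} = \frac{538}{985} - \frac{c}{1970}$ ($N{\left(c \right)} = \frac{-1076 + c}{-1970} = \left(-1076 + c\right) \left(- \frac{1}{1970}\right) = \frac{538}{985} - \frac{c}{1970}$)
$\frac{N{\left(-1737 \right)}}{-5870396} = \frac{\frac{538}{985} - - \frac{1737}{1970}}{-5870396} = \left(\frac{538}{985} + \frac{1737}{1970}\right) \left(- \frac{1}{5870396}\right) = \frac{2813}{1970} \left(- \frac{1}{5870396}\right) = - \frac{2813}{11564680120}$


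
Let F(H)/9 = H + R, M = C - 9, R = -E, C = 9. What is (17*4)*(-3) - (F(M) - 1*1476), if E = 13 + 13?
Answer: 1506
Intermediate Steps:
E = 26
R = -26 (R = -1*26 = -26)
M = 0 (M = 9 - 9 = 0)
F(H) = -234 + 9*H (F(H) = 9*(H - 26) = 9*(-26 + H) = -234 + 9*H)
(17*4)*(-3) - (F(M) - 1*1476) = (17*4)*(-3) - ((-234 + 9*0) - 1*1476) = 68*(-3) - ((-234 + 0) - 1476) = -204 - (-234 - 1476) = -204 - 1*(-1710) = -204 + 1710 = 1506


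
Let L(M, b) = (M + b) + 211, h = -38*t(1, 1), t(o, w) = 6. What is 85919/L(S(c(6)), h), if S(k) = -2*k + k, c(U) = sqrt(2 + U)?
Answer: -1460623/281 + 171838*sqrt(2)/281 ≈ -4333.1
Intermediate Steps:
S(k) = -k
h = -228 (h = -38*6 = -228)
L(M, b) = 211 + M + b
85919/L(S(c(6)), h) = 85919/(211 - sqrt(2 + 6) - 228) = 85919/(211 - sqrt(8) - 228) = 85919/(211 - 2*sqrt(2) - 228) = 85919/(-17 - 2*sqrt(2))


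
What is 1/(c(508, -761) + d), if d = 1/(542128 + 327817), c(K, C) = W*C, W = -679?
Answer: 869945/449517110456 ≈ 1.9353e-6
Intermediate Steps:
c(K, C) = -679*C
d = 1/869945 ≈ 1.1495e-6
1/(c(508, -761) + d) = 1/(-679*(-761) + 1/869945) = 1/(516719 + 1/869945) = 1/(449517110456/869945) = 869945/449517110456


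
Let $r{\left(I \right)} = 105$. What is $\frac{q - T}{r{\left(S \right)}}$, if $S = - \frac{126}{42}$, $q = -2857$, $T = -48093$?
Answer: $\frac{45236}{105} \approx 430.82$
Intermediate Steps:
$S = -3$ ($S = \left(-126\right) \frac{1}{42} = -3$)
$\frac{q - T}{r{\left(S \right)}} = \frac{-2857 - -48093}{105} = \left(-2857 + 48093\right) \frac{1}{105} = 45236 \cdot \frac{1}{105} = \frac{45236}{105}$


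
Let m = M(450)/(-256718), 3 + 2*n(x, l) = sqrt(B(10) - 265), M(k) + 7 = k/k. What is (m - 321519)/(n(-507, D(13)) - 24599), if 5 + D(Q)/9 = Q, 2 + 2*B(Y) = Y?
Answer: 2030518249902918/155361796957829 + 123809571954*I*sqrt(29)/155361796957829 ≈ 13.07 + 0.0042915*I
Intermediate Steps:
B(Y) = -1 + Y/2
M(k) = -6 (M(k) = -7 + k/k = -7 + 1 = -6)
D(Q) = -45 + 9*Q
n(x, l) = -3/2 + 3*I*sqrt(29)/2 (n(x, l) = -3/2 + sqrt((-1 + (1/2)*10) - 265)/2 = -3/2 + sqrt((-1 + 5) - 265)/2 = -3/2 + sqrt(4 - 265)/2 = -3/2 + sqrt(-261)/2 = -3/2 + (3*I*sqrt(29))/2 = -3/2 + 3*I*sqrt(29)/2)
m = 3/128359 (m = -6/(-256718) = -6*(-1/256718) = 3/128359 ≈ 2.3372e-5)
(m - 321519)/(n(-507, D(13)) - 24599) = (3/128359 - 321519)/((-3/2 + 3*I*sqrt(29)/2) - 24599) = -41269857318/(128359*(-49201/2 + 3*I*sqrt(29)/2))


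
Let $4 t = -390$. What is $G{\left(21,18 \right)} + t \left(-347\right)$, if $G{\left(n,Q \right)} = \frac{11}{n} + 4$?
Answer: $\frac{1421155}{42} \approx 33837.0$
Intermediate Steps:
$t = - \frac{195}{2}$ ($t = \frac{1}{4} \left(-390\right) = - \frac{195}{2} \approx -97.5$)
$G{\left(n,Q \right)} = 4 + \frac{11}{n}$
$G{\left(21,18 \right)} + t \left(-347\right) = \left(4 + \frac{11}{21}\right) - - \frac{67665}{2} = \left(4 + 11 \cdot \frac{1}{21}\right) + \frac{67665}{2} = \left(4 + \frac{11}{21}\right) + \frac{67665}{2} = \frac{95}{21} + \frac{67665}{2} = \frac{1421155}{42}$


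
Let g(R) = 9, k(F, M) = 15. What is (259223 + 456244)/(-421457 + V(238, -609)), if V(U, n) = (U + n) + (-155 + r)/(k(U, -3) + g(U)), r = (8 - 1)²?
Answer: -8585604/5061989 ≈ -1.6961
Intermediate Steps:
r = 49 (r = 7² = 49)
V(U, n) = -53/12 + U + n (V(U, n) = (U + n) + (-155 + 49)/(15 + 9) = (U + n) - 106/24 = (U + n) - 106*1/24 = (U + n) - 53/12 = -53/12 + U + n)
(259223 + 456244)/(-421457 + V(238, -609)) = (259223 + 456244)/(-421457 + (-53/12 + 238 - 609)) = 715467/(-421457 - 4505/12) = 715467/(-5061989/12) = 715467*(-12/5061989) = -8585604/5061989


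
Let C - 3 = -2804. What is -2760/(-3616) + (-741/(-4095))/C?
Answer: 101457637/132935460 ≈ 0.76321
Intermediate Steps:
C = -2801 (C = 3 - 2804 = -2801)
-2760/(-3616) + (-741/(-4095))/C = -2760/(-3616) - 741/(-4095)/(-2801) = -2760*(-1/3616) - 741*(-1/4095)*(-1/2801) = 345/452 + (19/105)*(-1/2801) = 345/452 - 19/294105 = 101457637/132935460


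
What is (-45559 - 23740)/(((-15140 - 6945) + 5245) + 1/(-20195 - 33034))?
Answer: 3688716471/896376361 ≈ 4.1151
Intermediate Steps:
(-45559 - 23740)/(((-15140 - 6945) + 5245) + 1/(-20195 - 33034)) = -69299/((-22085 + 5245) + 1/(-53229)) = -69299/(-16840 - 1/53229) = -69299/(-896376361/53229) = -69299*(-53229/896376361) = 3688716471/896376361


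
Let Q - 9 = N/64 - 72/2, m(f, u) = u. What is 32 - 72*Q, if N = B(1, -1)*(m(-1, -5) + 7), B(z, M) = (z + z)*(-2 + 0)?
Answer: 1985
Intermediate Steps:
B(z, M) = -4*z (B(z, M) = (2*z)*(-2) = -4*z)
N = -8 (N = (-4*1)*(-5 + 7) = -4*2 = -8)
Q = -217/8 (Q = 9 + (-8/64 - 72/2) = 9 + (-8*1/64 - 72*1/2) = 9 + (-1/8 - 36) = 9 - 289/8 = -217/8 ≈ -27.125)
32 - 72*Q = 32 - 72*(-217/8) = 32 + 1953 = 1985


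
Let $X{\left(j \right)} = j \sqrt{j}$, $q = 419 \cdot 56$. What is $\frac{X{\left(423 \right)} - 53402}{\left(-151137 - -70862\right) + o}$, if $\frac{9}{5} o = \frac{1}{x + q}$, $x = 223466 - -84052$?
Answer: $\frac{159075906876}{239126220445} - \frac{3780145422 \sqrt{47}}{239126220445} \approx 0.55686$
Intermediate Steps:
$x = 307518$ ($x = 223466 + 84052 = 307518$)
$q = 23464$
$o = \frac{5}{2978838}$ ($o = \frac{5}{9 \left(307518 + 23464\right)} = \frac{5}{9 \cdot 330982} = \frac{5}{9} \cdot \frac{1}{330982} = \frac{5}{2978838} \approx 1.6785 \cdot 10^{-6}$)
$X{\left(j \right)} = j^{\frac{3}{2}}$
$\frac{X{\left(423 \right)} - 53402}{\left(-151137 - -70862\right) + o} = \frac{423^{\frac{3}{2}} - 53402}{\left(-151137 - -70862\right) + \frac{5}{2978838}} = \frac{1269 \sqrt{47} - 53402}{\left(-151137 + 70862\right) + \frac{5}{2978838}} = \frac{-53402 + 1269 \sqrt{47}}{-80275 + \frac{5}{2978838}} = \frac{-53402 + 1269 \sqrt{47}}{- \frac{239126220445}{2978838}} = \left(-53402 + 1269 \sqrt{47}\right) \left(- \frac{2978838}{239126220445}\right) = \frac{159075906876}{239126220445} - \frac{3780145422 \sqrt{47}}{239126220445}$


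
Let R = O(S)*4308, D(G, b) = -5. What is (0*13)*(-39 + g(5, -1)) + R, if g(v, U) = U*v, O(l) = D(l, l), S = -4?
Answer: -21540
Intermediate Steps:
O(l) = -5
R = -21540 (R = -5*4308 = -21540)
(0*13)*(-39 + g(5, -1)) + R = (0*13)*(-39 - 1*5) - 21540 = 0*(-39 - 5) - 21540 = 0*(-44) - 21540 = 0 - 21540 = -21540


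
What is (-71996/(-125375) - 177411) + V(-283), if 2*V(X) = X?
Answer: -44521145383/250750 ≈ -1.7755e+5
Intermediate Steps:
V(X) = X/2
(-71996/(-125375) - 177411) + V(-283) = (-71996/(-125375) - 177411) + (½)*(-283) = (-71996*(-1/125375) - 177411) - 283/2 = (71996/125375 - 177411) - 283/2 = -22242832129/125375 - 283/2 = -44521145383/250750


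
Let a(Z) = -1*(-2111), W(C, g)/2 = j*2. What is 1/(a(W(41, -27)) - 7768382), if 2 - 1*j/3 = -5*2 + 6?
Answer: -1/7766271 ≈ -1.2876e-7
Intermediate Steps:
j = 18 (j = 6 - 3*(-5*2 + 6) = 6 - 3*(-10 + 6) = 6 - 3*(-4) = 6 + 12 = 18)
W(C, g) = 72 (W(C, g) = 2*(18*2) = 2*36 = 72)
a(Z) = 2111
1/(a(W(41, -27)) - 7768382) = 1/(2111 - 7768382) = 1/(-7766271) = -1/7766271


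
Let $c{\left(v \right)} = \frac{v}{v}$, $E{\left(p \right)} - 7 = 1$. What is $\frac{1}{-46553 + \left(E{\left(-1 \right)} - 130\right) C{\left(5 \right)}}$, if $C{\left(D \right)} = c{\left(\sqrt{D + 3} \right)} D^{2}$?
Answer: $- \frac{1}{49603} \approx -2.016 \cdot 10^{-5}$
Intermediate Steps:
$E{\left(p \right)} = 8$ ($E{\left(p \right)} = 7 + 1 = 8$)
$c{\left(v \right)} = 1$
$C{\left(D \right)} = D^{2}$ ($C{\left(D \right)} = 1 D^{2} = D^{2}$)
$\frac{1}{-46553 + \left(E{\left(-1 \right)} - 130\right) C{\left(5 \right)}} = \frac{1}{-46553 + \left(8 - 130\right) 5^{2}} = \frac{1}{-46553 - 3050} = \frac{1}{-49603} = - \frac{1}{49603}$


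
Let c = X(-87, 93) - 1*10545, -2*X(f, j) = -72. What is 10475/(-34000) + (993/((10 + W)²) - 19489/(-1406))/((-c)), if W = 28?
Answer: -58550200927/190901449680 ≈ -0.30670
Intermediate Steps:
X(f, j) = 36 (X(f, j) = -½*(-72) = 36)
c = -10509 (c = 36 - 1*10545 = 36 - 10545 = -10509)
10475/(-34000) + (993/((10 + W)²) - 19489/(-1406))/((-c)) = 10475/(-34000) + (993/((10 + 28)²) - 19489/(-1406))/((-1*(-10509))) = 10475*(-1/34000) + (993/(38²) - 19489*(-1/1406))/10509 = -419/1360 + (993/1444 + 19489/1406)*(1/10509) = -419/1360 + (777323/53428)*(1/10509) = -419/1360 + 777323/561474852 = -58550200927/190901449680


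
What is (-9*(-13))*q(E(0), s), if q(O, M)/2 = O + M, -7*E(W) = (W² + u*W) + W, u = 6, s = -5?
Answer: -1170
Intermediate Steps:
E(W) = -W - W²/7 (E(W) = -((W² + 6*W) + W)/7 = -(W² + 7*W)/7 = -W - W²/7)
q(O, M) = 2*M + 2*O (q(O, M) = 2*(O + M) = 2*(M + O) = 2*M + 2*O)
(-9*(-13))*q(E(0), s) = (-9*(-13))*(2*(-5) + 2*(-⅐*0*(7 + 0))) = 117*(-10 + 2*(-⅐*0*7)) = 117*(-10 + 2*0) = 117*(-10 + 0) = 117*(-10) = -1170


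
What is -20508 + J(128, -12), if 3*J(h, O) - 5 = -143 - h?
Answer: -61790/3 ≈ -20597.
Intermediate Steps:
J(h, O) = -46 - h/3 (J(h, O) = 5/3 + (-143 - h)/3 = 5/3 + (-143/3 - h/3) = -46 - h/3)
-20508 + J(128, -12) = -20508 + (-46 - ⅓*128) = -20508 + (-46 - 128/3) = -20508 - 266/3 = -61790/3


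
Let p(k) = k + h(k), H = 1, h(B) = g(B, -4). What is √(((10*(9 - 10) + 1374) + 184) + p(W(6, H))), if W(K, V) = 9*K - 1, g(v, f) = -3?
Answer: √1598 ≈ 39.975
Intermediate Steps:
h(B) = -3
W(K, V) = -1 + 9*K
p(k) = -3 + k (p(k) = k - 3 = -3 + k)
√(((10*(9 - 10) + 1374) + 184) + p(W(6, H))) = √(((10*(9 - 10) + 1374) + 184) + (-3 + (-1 + 9*6))) = √(((10*(-1) + 1374) + 184) + (-3 + (-1 + 54))) = √(((-10 + 1374) + 184) + (-3 + 53)) = √((1364 + 184) + 50) = √(1548 + 50) = √1598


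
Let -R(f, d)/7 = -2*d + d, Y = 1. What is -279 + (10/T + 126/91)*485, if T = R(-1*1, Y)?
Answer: 98771/91 ≈ 1085.4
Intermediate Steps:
R(f, d) = 7*d (R(f, d) = -7*(-2*d + d) = -(-7)*d = 7*d)
T = 7 (T = 7*1 = 7)
-279 + (10/T + 126/91)*485 = -279 + (10/7 + 126/91)*485 = -279 + (10*(⅐) + 126*(1/91))*485 = -279 + (10/7 + 18/13)*485 = -279 + (256/91)*485 = -279 + 124160/91 = 98771/91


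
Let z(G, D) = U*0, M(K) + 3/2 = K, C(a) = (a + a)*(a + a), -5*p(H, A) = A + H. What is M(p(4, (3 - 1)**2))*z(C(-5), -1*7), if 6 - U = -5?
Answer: 0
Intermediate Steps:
U = 11 (U = 6 - 1*(-5) = 6 + 5 = 11)
p(H, A) = -A/5 - H/5 (p(H, A) = -(A + H)/5 = -A/5 - H/5)
C(a) = 4*a**2 (C(a) = (2*a)*(2*a) = 4*a**2)
M(K) = -3/2 + K
z(G, D) = 0 (z(G, D) = 11*0 = 0)
M(p(4, (3 - 1)**2))*z(C(-5), -1*7) = (-3/2 + (-(3 - 1)**2/5 - 1/5*4))*0 = (-3/2 + (-1/5*2**2 - 4/5))*0 = (-3/2 + (-1/5*4 - 4/5))*0 = (-3/2 + (-4/5 - 4/5))*0 = (-3/2 - 8/5)*0 = -31/10*0 = 0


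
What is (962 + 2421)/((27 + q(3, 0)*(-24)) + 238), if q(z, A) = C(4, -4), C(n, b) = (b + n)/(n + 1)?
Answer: 3383/265 ≈ 12.766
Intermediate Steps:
C(n, b) = (b + n)/(1 + n)
q(z, A) = 0 (q(z, A) = (-4 + 4)/(1 + 4) = 0/5 = (⅕)*0 = 0)
(962 + 2421)/((27 + q(3, 0)*(-24)) + 238) = (962 + 2421)/((27 + 0*(-24)) + 238) = 3383/((27 + 0) + 238) = 3383/(27 + 238) = 3383/265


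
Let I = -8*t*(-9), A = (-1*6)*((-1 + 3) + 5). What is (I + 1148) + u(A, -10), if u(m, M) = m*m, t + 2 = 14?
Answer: 3776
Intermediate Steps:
t = 12 (t = -2 + 14 = 12)
A = -42 (A = -6*(2 + 5) = -6*7 = -42)
I = 864 (I = -8*12*(-9) = -96*(-9) = 864)
u(m, M) = m**2
(I + 1148) + u(A, -10) = (864 + 1148) + (-42)**2 = 2012 + 1764 = 3776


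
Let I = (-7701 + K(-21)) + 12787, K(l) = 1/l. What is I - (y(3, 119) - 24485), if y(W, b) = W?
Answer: 620927/21 ≈ 29568.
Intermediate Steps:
I = 106805/21 (I = (-7701 + 1/(-21)) + 12787 = (-7701 - 1/21) + 12787 = -161722/21 + 12787 = 106805/21 ≈ 5086.0)
I - (y(3, 119) - 24485) = 106805/21 - (3 - 24485) = 106805/21 - 1*(-24482) = 106805/21 + 24482 = 620927/21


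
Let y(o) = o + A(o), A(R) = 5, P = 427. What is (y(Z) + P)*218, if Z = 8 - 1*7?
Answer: 94394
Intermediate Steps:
Z = 1 (Z = 8 - 7 = 1)
y(o) = 5 + o (y(o) = o + 5 = 5 + o)
(y(Z) + P)*218 = ((5 + 1) + 427)*218 = (6 + 427)*218 = 433*218 = 94394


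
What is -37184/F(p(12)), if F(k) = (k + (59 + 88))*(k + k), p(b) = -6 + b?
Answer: -9296/459 ≈ -20.253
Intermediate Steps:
F(k) = 2*k*(147 + k) (F(k) = (k + 147)*(2*k) = (147 + k)*(2*k) = 2*k*(147 + k))
-37184/F(p(12)) = -37184*1/(2*(-6 + 12)*(147 + (-6 + 12))) = -37184*1/(12*(147 + 6)) = -37184/(2*6*153) = -37184/1836 = -37184*1/1836 = -9296/459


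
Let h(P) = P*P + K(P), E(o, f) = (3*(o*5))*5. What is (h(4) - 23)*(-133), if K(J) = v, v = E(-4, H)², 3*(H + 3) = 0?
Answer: -11969069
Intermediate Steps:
H = -3 (H = -3 + (⅓)*0 = -3 + 0 = -3)
E(o, f) = 75*o (E(o, f) = (3*(5*o))*5 = (15*o)*5 = 75*o)
v = 90000 (v = (75*(-4))² = (-300)² = 90000)
K(J) = 90000
h(P) = 90000 + P² (h(P) = P*P + 90000 = P² + 90000 = 90000 + P²)
(h(4) - 23)*(-133) = ((90000 + 4²) - 23)*(-133) = ((90000 + 16) - 23)*(-133) = (90016 - 23)*(-133) = 89993*(-133) = -11969069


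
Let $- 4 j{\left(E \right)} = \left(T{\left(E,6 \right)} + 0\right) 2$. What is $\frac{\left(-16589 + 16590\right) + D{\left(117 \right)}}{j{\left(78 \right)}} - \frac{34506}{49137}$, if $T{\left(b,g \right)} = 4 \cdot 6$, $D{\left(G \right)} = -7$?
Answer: $- \frac{6625}{32758} \approx -0.20224$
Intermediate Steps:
$T{\left(b,g \right)} = 24$
$j{\left(E \right)} = -12$ ($j{\left(E \right)} = - \frac{\left(24 + 0\right) 2}{4} = - \frac{24 \cdot 2}{4} = \left(- \frac{1}{4}\right) 48 = -12$)
$\frac{\left(-16589 + 16590\right) + D{\left(117 \right)}}{j{\left(78 \right)}} - \frac{34506}{49137} = \frac{\left(-16589 + 16590\right) - 7}{-12} - \frac{34506}{49137} = \left(1 - 7\right) \left(- \frac{1}{12}\right) - \frac{11502}{16379} = \left(-6\right) \left(- \frac{1}{12}\right) - \frac{11502}{16379} = \frac{1}{2} - \frac{11502}{16379} = - \frac{6625}{32758}$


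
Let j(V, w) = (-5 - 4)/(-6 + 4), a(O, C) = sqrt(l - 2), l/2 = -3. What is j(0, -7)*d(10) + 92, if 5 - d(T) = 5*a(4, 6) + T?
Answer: 139/2 - 45*I*sqrt(2) ≈ 69.5 - 63.64*I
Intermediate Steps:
l = -6 (l = 2*(-3) = -6)
a(O, C) = 2*I*sqrt(2) (a(O, C) = sqrt(-6 - 2) = sqrt(-8) = 2*I*sqrt(2))
j(V, w) = 9/2 (j(V, w) = -9/(-2) = -9*(-1/2) = 9/2)
d(T) = 5 - T - 10*I*sqrt(2) (d(T) = 5 - (5*(2*I*sqrt(2)) + T) = 5 - (10*I*sqrt(2) + T) = 5 - (T + 10*I*sqrt(2)) = 5 + (-T - 10*I*sqrt(2)) = 5 - T - 10*I*sqrt(2))
j(0, -7)*d(10) + 92 = 9*(5 - 1*10 - 10*I*sqrt(2))/2 + 92 = 9*(5 - 10 - 10*I*sqrt(2))/2 + 92 = 9*(-5 - 10*I*sqrt(2))/2 + 92 = (-45/2 - 45*I*sqrt(2)) + 92 = 139/2 - 45*I*sqrt(2)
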